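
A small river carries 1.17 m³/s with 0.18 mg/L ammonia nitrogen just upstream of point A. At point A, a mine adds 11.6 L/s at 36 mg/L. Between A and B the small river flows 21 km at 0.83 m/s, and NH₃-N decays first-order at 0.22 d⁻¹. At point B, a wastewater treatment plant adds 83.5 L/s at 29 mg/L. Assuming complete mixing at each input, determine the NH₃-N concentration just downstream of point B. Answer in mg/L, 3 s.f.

11.6 L/s = 0.0116 m³/s.
After input A: C = (1.17·0.18 + 0.0116·36) / 1.182 = 0.5317 mg/L.
Over the 21 km reach to input B (t = 2.53e+04 s = 0.2928 d), decay gives C = 0.5317·exp(−0.22·0.2928) = 0.4985 mg/L.
83.5 L/s = 0.0835 m³/s.
After input B: C = (1.182·0.4985 + 0.0835·29) / 1.265 = 2.38 mg/L.

2.38 mg/L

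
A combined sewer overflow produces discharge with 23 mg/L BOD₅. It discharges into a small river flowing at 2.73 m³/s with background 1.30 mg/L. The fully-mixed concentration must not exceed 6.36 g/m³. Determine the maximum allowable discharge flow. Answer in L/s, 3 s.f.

830 L/s

Mass balance at complete mixing: C_std·(Q_w + Q_r) = Q_w·C_e + Q_r·C_b.
Rearranging, Q_w = Q_r·(C_std − C_b)/(C_e − C_std) = 2.73·(6.36 − 1.3) / (23 − 6.36) = 0.8302 m³/s.
= 830.2 L/s.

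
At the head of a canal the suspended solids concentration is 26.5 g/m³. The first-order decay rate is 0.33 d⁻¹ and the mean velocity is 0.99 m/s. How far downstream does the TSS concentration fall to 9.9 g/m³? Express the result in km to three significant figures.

255 km

From C = C₀·e^(−kt), t = ln(C₀/C)/k = ln(26.5/9.9)/0.33 = 0.9846/0.33 = 2.984 d.
Distance = v·t = 0.99 m/s × 2.578e+05 s = 2.552e+05 m = 255.2 km.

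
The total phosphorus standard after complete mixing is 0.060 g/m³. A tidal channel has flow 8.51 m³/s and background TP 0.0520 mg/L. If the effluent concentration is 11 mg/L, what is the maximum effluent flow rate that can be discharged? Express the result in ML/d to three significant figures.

Mass balance at complete mixing: C_std·(Q_w + Q_r) = Q_w·C_e + Q_r·C_b.
Rearranging, Q_w = Q_r·(C_std − C_b)/(C_e − C_std) = 8.51·(0.06 − 0.052) / (11 − 0.06) = 0.006223 m³/s.
= 0.5377 ML/d.

0.538 ML/d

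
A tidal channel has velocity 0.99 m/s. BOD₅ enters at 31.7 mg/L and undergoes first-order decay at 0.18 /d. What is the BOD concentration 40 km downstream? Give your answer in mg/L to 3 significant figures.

29.1 mg/L

Travel time t = 40 km / 0.99 m/s = 4e+04/0.99 = 4.04e+04 s = 0.4676 d.
First-order decay: C = 31.7·exp(−0.18·0.4676) = 31.7·0.9193 = 29.14 mg/L.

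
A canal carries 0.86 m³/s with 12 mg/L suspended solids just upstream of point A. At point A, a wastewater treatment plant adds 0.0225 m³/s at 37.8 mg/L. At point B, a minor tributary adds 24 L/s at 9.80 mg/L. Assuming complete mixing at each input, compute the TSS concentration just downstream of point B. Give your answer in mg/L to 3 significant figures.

After input A: C = (0.86·12 + 0.0225·37.8) / 0.8825 = 12.66 mg/L.
24 L/s = 0.024 m³/s.
After input B: C = (0.8825·12.66 + 0.024·9.8) / 0.9065 = 12.58 mg/L.

12.6 mg/L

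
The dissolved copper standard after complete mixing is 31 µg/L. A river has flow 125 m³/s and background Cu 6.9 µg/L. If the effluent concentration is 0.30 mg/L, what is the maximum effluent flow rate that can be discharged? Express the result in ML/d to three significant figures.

6.9 µg/L = 0.0069 mg/L.
31 µg/L = 0.031 mg/L.
Mass balance at complete mixing: C_std·(Q_w + Q_r) = Q_w·C_e + Q_r·C_b.
Rearranging, Q_w = Q_r·(C_std − C_b)/(C_e − C_std) = 125·(0.031 − 0.0069) / (0.3 − 0.031) = 11.2 m³/s.
= 967.6 ML/d.

968 ML/d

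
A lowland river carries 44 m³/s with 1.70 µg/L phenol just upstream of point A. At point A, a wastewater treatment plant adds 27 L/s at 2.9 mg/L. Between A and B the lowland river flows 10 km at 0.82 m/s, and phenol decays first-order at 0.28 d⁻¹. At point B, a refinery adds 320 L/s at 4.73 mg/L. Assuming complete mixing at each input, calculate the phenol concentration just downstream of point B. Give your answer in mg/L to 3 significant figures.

1.70 µg/L = 0.0017 mg/L.
27 L/s = 0.027 m³/s.
After input A: C = (44·0.0017 + 0.027·2.9) / 44.03 = 0.003477 mg/L.
Over the 10 km reach to input B (t = 1.22e+04 s = 0.1411 d), decay gives C = 0.003477·exp(−0.28·0.1411) = 0.003343 mg/L.
320 L/s = 0.32 m³/s.
After input B: C = (44.03·0.003343 + 0.32·4.73) / 44.35 = 0.03745 mg/L.

0.0374 mg/L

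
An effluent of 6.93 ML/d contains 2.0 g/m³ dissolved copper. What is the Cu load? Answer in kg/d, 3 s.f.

6.93 ML/d = 0.08021 m³/s.
Mass flux = Q·C = 0.08021 m³/s × 2 g/m³ = 0.1604 g/s.
= 0.1604 g/s × 86.4 = 13.86 kg/d.

13.9 kg/d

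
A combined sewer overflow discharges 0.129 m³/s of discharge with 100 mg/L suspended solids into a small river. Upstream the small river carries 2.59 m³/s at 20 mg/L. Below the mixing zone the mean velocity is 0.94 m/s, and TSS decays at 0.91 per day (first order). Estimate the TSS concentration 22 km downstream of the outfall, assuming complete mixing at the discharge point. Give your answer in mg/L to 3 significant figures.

After complete mixing, C₀ = (0.129·100 + 2.59·20) / 2.719 = 23.8 mg/L.
Travel time t = 2.2e+04 m / 0.94 m/s = 2.34e+04 s = 0.2709 d.
C = 23.8·exp(−0.91·0.2709) = 23.8·0.7815 = 18.6 mg/L.

18.6 mg/L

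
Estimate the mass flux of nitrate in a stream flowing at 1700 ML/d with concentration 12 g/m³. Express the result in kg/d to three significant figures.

20400 kg/d

1700 ML/d = 19.68 m³/s.
Mass flux = Q·C = 19.68 m³/s × 12 g/m³ = 236.1 g/s.
= 236.1 g/s × 86.4 = 2.04e+04 kg/d.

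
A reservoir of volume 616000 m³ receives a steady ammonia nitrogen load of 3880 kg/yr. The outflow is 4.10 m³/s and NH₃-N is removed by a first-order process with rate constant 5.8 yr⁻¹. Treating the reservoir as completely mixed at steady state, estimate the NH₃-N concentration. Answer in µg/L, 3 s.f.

Outflow Q = 4.10 m³/s × 3.156e+07 s/yr = 1.294e+08 m³/yr.
Steady-state CSTR mass balance: W = Q·C + k·V·C, so C = W/(Q + kV).
Q + kV = 1.294e+08 + 5.8·616000 = 1.33e+08 m³/yr.
C = 3880/1.33e+08 = 2.918e-05 kg/m³ = 0.02918 mg/L = 29.18 µg/L.

29.2 µg/L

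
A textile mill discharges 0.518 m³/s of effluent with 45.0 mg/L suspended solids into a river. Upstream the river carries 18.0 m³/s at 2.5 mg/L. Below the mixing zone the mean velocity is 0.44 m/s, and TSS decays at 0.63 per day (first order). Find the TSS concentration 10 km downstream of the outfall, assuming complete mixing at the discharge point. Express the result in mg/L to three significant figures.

3.13 mg/L

After complete mixing, C₀ = (0.518·45 + 18·2.5) / 18.52 = 3.689 mg/L.
Travel time t = 1e+04 m / 0.44 m/s = 2.273e+04 s = 0.263 d.
C = 3.689·exp(−0.63·0.263) = 3.689·0.8473 = 3.125 mg/L.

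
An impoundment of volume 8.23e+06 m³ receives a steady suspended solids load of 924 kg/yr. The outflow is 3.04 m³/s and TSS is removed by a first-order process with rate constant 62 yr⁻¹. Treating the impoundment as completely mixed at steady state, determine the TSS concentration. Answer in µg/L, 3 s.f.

1.52 µg/L

Outflow Q = 3.04 m³/s × 3.156e+07 s/yr = 9.594e+07 m³/yr.
Steady-state CSTR mass balance: W = Q·C + k·V·C, so C = W/(Q + kV).
Q + kV = 9.594e+07 + 62·8.23e+06 = 6.062e+08 m³/yr.
C = 924/6.062e+08 = 1.524e-06 kg/m³ = 0.001524 mg/L = 1.524 µg/L.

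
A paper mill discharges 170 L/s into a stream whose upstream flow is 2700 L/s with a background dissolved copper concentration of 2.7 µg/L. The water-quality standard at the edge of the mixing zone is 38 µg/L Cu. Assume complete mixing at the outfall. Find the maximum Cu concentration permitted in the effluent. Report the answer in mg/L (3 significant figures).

170 L/s = 0.17 m³/s.
2700 L/s = 2.7 m³/s.
2.7 µg/L = 0.0027 mg/L.
38 µg/L = 0.038 mg/L.
Mass balance: 0.038·2.87 = 0.17·Cₑ + 2.7·0.0027.
Cₑ = (0.1091 − 0.00729) / 0.17 = 0.5986 mg/L.

0.599 mg/L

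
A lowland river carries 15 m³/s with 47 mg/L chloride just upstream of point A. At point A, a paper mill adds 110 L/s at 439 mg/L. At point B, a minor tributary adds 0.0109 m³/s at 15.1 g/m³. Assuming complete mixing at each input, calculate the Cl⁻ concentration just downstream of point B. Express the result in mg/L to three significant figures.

110 L/s = 0.11 m³/s.
After input A: C = (15·47 + 0.11·439) / 15.11 = 49.85 mg/L.
After input B: C = (15.11·49.85 + 0.0109·15.1) / 15.12 = 49.83 mg/L.

49.8 mg/L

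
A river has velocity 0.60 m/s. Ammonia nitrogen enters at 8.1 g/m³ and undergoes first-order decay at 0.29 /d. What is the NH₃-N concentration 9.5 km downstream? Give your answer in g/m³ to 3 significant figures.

7.68 g/m³

Travel time t = 9.5 km / 0.60 m/s = 9500/0.60 = 1.583e+04 s = 0.1833 d.
First-order decay: C = 8.1·exp(−0.29·0.1833) = 8.1·0.9482 = 7.681 g/m³.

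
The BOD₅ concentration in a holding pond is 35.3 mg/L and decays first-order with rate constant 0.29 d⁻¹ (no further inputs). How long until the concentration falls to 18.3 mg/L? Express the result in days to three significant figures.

2.27 d

t = ln(C₀/C)/k = ln(35.3/18.3)/0.29 = 0.657/0.29 = 2.265 d.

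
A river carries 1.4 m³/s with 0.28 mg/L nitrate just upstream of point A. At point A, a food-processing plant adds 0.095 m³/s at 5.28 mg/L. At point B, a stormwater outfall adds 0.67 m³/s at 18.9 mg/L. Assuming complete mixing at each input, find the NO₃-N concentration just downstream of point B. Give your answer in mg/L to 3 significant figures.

After input A: C = (1.4·0.28 + 0.095·5.28) / 1.495 = 0.5977 mg/L.
After input B: C = (1.495·0.5977 + 0.67·18.9) / 2.165 = 6.262 mg/L.

6.26 mg/L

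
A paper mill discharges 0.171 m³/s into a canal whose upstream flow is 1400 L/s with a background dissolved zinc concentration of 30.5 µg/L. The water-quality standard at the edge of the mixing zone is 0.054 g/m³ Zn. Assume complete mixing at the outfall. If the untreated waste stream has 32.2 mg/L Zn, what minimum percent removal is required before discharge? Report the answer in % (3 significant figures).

99.2 %

1400 L/s = 1.4 m³/s.
30.5 µg/L = 0.0305 mg/L.
Mass balance: 0.054·1.571 = 0.171·Cₑ + 1.4·0.0305.
Cₑ = (0.08483 − 0.0427) / 0.171 = 0.2464 mg/L.
Required removal = 1 − 0.2464/32.2 = 99.23 %.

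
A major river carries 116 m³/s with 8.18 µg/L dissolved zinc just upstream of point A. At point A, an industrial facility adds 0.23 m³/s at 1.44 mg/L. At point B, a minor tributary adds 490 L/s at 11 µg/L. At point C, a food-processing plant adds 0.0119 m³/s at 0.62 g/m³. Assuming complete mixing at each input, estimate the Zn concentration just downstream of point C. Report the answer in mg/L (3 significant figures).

8.18 µg/L = 0.00818 mg/L.
After input A: C = (116·0.00818 + 0.23·1.44) / 116.2 = 0.01101 mg/L.
490 L/s = 0.49 m³/s.
11 µg/L = 0.011 mg/L.
After input B: C = (116.2·0.01101 + 0.49·0.011) / 116.7 = 0.01101 mg/L.
After input C: C = (116.7·0.01101 + 0.0119·0.62) / 116.7 = 0.01108 mg/L.

0.0111 mg/L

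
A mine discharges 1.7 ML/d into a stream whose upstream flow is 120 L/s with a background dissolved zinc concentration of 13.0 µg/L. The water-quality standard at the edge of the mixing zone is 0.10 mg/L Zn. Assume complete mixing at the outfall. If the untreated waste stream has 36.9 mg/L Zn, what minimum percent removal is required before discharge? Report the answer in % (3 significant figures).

98.3 %

1.7 ML/d = 0.01968 m³/s.
120 L/s = 0.12 m³/s.
13.0 µg/L = 0.013 mg/L.
Mass balance: 0.1·0.1397 = 0.01968·Cₑ + 0.12·0.013.
Cₑ = (0.01397 − 0.00156) / 0.01968 = 0.6306 mg/L.
Required removal = 1 − 0.6306/36.9 = 98.29 %.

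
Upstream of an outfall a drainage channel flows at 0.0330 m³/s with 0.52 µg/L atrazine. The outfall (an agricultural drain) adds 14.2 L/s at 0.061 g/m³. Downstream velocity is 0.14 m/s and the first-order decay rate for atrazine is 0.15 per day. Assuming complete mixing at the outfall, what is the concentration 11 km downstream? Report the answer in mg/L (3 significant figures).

14.2 L/s = 0.0142 m³/s.
0.52 µg/L = 0.00052 mg/L.
After complete mixing, C₀ = (0.0142·0.061 + 0.033·0.00052) / 0.0472 = 0.01872 mg/L.
Travel time t = 1.1e+04 m / 0.14 m/s = 7.857e+04 s = 0.9094 d.
C = 0.01872·exp(−0.15·0.9094) = 0.01872·0.8725 = 0.01633 mg/L.

0.0163 mg/L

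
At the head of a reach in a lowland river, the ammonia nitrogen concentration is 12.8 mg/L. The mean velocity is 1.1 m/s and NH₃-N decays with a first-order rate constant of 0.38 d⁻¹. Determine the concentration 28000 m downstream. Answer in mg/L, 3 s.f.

11.4 mg/L

Travel time t = 28000 m / 1.1 m/s = 2.8e+04/1.1 = 2.545e+04 s = 0.2946 d.
First-order decay: C = 12.8·exp(−0.38·0.2946) = 12.8·0.8941 = 11.44 mg/L.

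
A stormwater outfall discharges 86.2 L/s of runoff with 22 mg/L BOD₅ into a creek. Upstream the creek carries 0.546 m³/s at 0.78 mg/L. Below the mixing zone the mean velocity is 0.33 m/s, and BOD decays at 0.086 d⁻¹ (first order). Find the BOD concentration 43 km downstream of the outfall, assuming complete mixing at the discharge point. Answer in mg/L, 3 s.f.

3.23 mg/L

86.2 L/s = 0.0862 m³/s.
After complete mixing, C₀ = (0.0862·22 + 0.546·0.78) / 0.6322 = 3.673 mg/L.
Travel time t = 4.3e+04 m / 0.33 m/s = 1.303e+05 s = 1.508 d.
C = 3.673·exp(−0.086·1.508) = 3.673·0.8784 = 3.227 mg/L.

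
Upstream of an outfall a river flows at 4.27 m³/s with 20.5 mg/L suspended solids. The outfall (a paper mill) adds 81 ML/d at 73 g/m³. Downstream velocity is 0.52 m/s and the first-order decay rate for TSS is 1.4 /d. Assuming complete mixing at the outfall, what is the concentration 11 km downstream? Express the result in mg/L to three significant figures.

81 ML/d = 0.9375 m³/s.
After complete mixing, C₀ = (0.9375·73 + 4.27·20.5) / 5.207 = 29.95 mg/L.
Travel time t = 1.1e+04 m / 0.52 m/s = 2.115e+04 s = 0.2448 d.
C = 29.95·exp(−1.4·0.2448) = 29.95·0.7098 = 21.26 mg/L.

21.3 mg/L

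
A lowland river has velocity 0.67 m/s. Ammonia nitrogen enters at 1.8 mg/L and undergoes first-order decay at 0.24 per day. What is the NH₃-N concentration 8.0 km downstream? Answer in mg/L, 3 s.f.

1.74 mg/L

Travel time t = 8.0 km / 0.67 m/s = 8000/0.67 = 1.194e+04 s = 0.1382 d.
First-order decay: C = 1.8·exp(−0.24·0.1382) = 1.8·0.9674 = 1.741 mg/L.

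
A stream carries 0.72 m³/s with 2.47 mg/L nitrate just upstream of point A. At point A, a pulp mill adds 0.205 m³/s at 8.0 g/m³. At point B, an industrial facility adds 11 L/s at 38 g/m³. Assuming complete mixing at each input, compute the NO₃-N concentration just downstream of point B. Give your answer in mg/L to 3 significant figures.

4.10 mg/L

After input A: C = (0.72·2.47 + 0.205·8) / 0.925 = 3.696 mg/L.
11 L/s = 0.011 m³/s.
After input B: C = (0.925·3.696 + 0.011·38) / 0.936 = 4.099 mg/L.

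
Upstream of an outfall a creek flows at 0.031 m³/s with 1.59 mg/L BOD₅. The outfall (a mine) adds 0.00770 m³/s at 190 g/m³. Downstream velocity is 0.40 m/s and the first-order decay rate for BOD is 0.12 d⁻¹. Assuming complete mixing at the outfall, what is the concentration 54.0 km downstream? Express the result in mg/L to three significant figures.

After complete mixing, C₀ = (0.0077·190 + 0.031·1.59) / 0.0387 = 39.08 mg/L.
Travel time t = 5.4e+04 m / 0.40 m/s = 1.35e+05 s = 1.562 d.
C = 39.08·exp(−0.12·1.562) = 39.08·0.829 = 32.4 mg/L.

32.4 mg/L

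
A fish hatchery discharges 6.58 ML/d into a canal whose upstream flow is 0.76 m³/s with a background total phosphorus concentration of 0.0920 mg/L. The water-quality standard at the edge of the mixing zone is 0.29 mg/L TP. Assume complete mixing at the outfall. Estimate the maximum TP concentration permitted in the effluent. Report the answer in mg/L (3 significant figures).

6.58 ML/d = 0.07616 m³/s.
Mass balance: 0.29·0.8362 = 0.07616·Cₑ + 0.76·0.092.
Cₑ = (0.2425 − 0.06992) / 0.07616 = 2.266 mg/L.

2.27 mg/L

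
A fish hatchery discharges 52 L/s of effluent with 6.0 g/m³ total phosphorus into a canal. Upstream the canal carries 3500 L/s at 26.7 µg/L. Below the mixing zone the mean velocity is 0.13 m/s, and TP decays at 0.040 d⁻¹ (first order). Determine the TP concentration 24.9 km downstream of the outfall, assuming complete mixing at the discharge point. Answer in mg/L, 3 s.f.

0.104 mg/L

52 L/s = 0.052 m³/s.
3500 L/s = 3.5 m³/s.
26.7 µg/L = 0.0267 mg/L.
After complete mixing, C₀ = (0.052·6 + 3.5·0.0267) / 3.552 = 0.1141 mg/L.
Travel time t = 2.49e+04 m / 0.13 m/s = 1.915e+05 s = 2.217 d.
C = 0.1141·exp(−0.040·2.217) = 0.1141·0.9151 = 0.1045 mg/L.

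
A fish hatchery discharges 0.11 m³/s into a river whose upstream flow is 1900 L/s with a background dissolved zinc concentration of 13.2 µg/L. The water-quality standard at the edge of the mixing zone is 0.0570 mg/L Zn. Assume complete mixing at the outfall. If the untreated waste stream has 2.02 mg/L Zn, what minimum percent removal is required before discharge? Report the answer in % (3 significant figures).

59.7 %

1900 L/s = 1.9 m³/s.
13.2 µg/L = 0.0132 mg/L.
Mass balance: 0.057·2.01 = 0.11·Cₑ + 1.9·0.0132.
Cₑ = (0.1146 − 0.02508) / 0.11 = 0.8135 mg/L.
Required removal = 1 − 0.8135/2.02 = 59.73 %.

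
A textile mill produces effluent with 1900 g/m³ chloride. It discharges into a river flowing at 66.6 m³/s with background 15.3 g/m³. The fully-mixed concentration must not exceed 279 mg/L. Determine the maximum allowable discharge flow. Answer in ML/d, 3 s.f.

Mass balance at complete mixing: C_std·(Q_w + Q_r) = Q_w·C_e + Q_r·C_b.
Rearranging, Q_w = Q_r·(C_std − C_b)/(C_e − C_std) = 66.6·(279 − 15.3) / (1900 − 279) = 10.83 m³/s.
= 936.1 ML/d.

936 ML/d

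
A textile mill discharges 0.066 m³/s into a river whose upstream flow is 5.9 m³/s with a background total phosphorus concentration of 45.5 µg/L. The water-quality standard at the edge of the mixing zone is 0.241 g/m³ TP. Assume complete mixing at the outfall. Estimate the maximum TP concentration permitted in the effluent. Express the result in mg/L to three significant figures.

45.5 µg/L = 0.0455 mg/L.
Mass balance: 0.241·5.966 = 0.066·Cₑ + 5.9·0.0455.
Cₑ = (1.438 − 0.2685) / 0.066 = 17.72 mg/L.

17.7 mg/L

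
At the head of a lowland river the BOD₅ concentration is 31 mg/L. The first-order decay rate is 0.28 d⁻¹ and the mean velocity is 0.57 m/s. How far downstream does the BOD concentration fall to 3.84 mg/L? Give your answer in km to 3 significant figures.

367 km

From C = C₀·e^(−kt), t = ln(C₀/C)/k = ln(31/3.84)/0.28 = 2.089/0.28 = 7.459 d.
Distance = v·t = 0.57 m/s × 6.445e+05 s = 3.673e+05 m = 367.3 km.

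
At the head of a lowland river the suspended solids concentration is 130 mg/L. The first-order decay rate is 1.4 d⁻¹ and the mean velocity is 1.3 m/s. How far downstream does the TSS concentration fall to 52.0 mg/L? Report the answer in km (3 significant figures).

73.5 km

From C = C₀·e^(−kt), t = ln(C₀/C)/k = ln(130/52.0)/1.4 = 0.9163/1.4 = 0.6545 d.
Distance = v·t = 1.3 m/s × 5.655e+04 s = 7.351e+04 m = 73.51 km.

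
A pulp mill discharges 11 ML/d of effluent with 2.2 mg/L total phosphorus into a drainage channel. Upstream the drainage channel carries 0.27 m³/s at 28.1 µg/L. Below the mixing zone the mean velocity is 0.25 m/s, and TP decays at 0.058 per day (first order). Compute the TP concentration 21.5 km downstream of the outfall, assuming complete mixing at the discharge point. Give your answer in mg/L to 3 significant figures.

11 ML/d = 0.1273 m³/s.
28.1 µg/L = 0.0281 mg/L.
After complete mixing, C₀ = (0.1273·2.2 + 0.27·0.0281) / 0.3973 = 0.7241 mg/L.
Travel time t = 2.15e+04 m / 0.25 m/s = 8.6e+04 s = 0.9954 d.
C = 0.7241·exp(−0.058·0.9954) = 0.7241·0.9439 = 0.6834 mg/L.

0.683 mg/L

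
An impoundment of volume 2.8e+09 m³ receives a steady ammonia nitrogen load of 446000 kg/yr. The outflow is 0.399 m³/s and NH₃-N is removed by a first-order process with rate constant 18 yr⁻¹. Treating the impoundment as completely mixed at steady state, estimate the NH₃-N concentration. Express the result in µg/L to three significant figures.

Outflow Q = 0.399 m³/s × 3.156e+07 s/yr = 1.259e+07 m³/yr.
Steady-state CSTR mass balance: W = Q·C + k·V·C, so C = W/(Q + kV).
Q + kV = 1.259e+07 + 18·2.8e+09 = 5.041e+10 m³/yr.
C = 446000/5.041e+10 = 8.847e-06 kg/m³ = 0.008847 mg/L = 8.847 µg/L.

8.85 µg/L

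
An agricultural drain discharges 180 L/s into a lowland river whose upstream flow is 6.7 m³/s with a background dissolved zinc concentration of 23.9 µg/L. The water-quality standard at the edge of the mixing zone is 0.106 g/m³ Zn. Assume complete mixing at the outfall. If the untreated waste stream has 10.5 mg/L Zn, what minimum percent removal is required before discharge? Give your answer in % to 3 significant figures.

69.9 %

180 L/s = 0.18 m³/s.
23.9 µg/L = 0.0239 mg/L.
Mass balance: 0.106·6.88 = 0.18·Cₑ + 6.7·0.0239.
Cₑ = (0.7293 − 0.1601) / 0.18 = 3.162 mg/L.
Required removal = 1 − 3.162/10.5 = 69.89 %.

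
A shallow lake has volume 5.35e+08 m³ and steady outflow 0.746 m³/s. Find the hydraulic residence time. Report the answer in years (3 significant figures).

22.7 yr

Q = 0.746 m³/s × 3.156e+07 s/yr = 2.354e+07 m³/yr.
Hydraulic residence time τ = V/Q = 5.35e+08/2.354e+07 = 22.73 yr.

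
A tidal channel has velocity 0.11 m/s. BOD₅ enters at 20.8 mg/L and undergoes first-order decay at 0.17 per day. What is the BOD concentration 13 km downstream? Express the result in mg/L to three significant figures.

Travel time t = 13 km / 0.11 m/s = 1.3e+04/0.11 = 1.182e+05 s = 1.368 d.
First-order decay: C = 20.8·exp(−0.17·1.368) = 20.8·0.7925 = 16.48 mg/L.

16.5 mg/L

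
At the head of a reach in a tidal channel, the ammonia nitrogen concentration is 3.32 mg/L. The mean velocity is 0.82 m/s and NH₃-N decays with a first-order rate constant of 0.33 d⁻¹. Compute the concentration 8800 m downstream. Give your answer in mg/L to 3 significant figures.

3.19 mg/L

Travel time t = 8800 m / 0.82 m/s = 8800/0.82 = 1.073e+04 s = 0.1242 d.
First-order decay: C = 3.32·exp(−0.33·0.1242) = 3.32·0.9598 = 3.187 mg/L.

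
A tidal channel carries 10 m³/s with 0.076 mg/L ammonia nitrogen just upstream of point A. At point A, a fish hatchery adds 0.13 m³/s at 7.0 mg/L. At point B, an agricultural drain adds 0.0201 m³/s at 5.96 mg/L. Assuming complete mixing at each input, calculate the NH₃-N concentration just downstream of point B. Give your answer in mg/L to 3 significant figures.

After input A: C = (10·0.076 + 0.13·7) / 10.13 = 0.1649 mg/L.
After input B: C = (10.13·0.1649 + 0.0201·5.96) / 10.15 = 0.1763 mg/L.

0.176 mg/L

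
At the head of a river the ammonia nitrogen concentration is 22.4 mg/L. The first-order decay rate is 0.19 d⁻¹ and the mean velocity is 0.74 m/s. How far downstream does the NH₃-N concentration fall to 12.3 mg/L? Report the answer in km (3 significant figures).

202 km

From C = C₀·e^(−kt), t = ln(C₀/C)/k = ln(22.4/12.3)/0.19 = 0.5995/0.19 = 3.155 d.
Distance = v·t = 0.74 m/s × 2.726e+05 s = 2.017e+05 m = 201.7 km.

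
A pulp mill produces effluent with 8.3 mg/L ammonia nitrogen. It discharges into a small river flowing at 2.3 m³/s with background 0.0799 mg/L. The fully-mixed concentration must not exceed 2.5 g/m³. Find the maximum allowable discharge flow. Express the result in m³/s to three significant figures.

0.960 m³/s

Mass balance at complete mixing: C_std·(Q_w + Q_r) = Q_w·C_e + Q_r·C_b.
Rearranging, Q_w = Q_r·(C_std − C_b)/(C_e − C_std) = 2.3·(2.5 − 0.0799) / (8.3 − 2.5) = 0.9597 m³/s.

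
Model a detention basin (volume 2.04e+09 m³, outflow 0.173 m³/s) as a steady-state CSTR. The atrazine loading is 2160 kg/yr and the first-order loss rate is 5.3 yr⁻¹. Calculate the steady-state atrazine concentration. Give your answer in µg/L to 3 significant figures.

Outflow Q = 0.173 m³/s × 3.156e+07 s/yr = 5.459e+06 m³/yr.
Steady-state CSTR mass balance: W = Q·C + k·V·C, so C = W/(Q + kV).
Q + kV = 5.459e+06 + 5.3·2.04e+09 = 1.082e+10 m³/yr.
C = 2160/1.082e+10 = 1.997e-07 kg/m³ = 0.0001997 mg/L = 0.1997 µg/L.

0.200 µg/L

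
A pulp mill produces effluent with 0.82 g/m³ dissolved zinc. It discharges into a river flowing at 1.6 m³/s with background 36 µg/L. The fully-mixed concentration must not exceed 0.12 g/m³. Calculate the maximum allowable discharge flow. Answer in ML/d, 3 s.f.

36 µg/L = 0.036 mg/L.
Mass balance at complete mixing: C_std·(Q_w + Q_r) = Q_w·C_e + Q_r·C_b.
Rearranging, Q_w = Q_r·(C_std − C_b)/(C_e − C_std) = 1.6·(0.12 − 0.036) / (0.82 − 0.12) = 0.192 m³/s.
= 16.59 ML/d.

16.6 ML/d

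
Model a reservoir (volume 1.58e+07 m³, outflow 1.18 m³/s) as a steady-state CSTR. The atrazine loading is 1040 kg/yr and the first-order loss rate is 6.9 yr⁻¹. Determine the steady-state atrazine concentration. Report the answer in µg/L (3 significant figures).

7.11 µg/L

Outflow Q = 1.18 m³/s × 3.156e+07 s/yr = 3.724e+07 m³/yr.
Steady-state CSTR mass balance: W = Q·C + k·V·C, so C = W/(Q + kV).
Q + kV = 3.724e+07 + 6.9·1.58e+07 = 1.463e+08 m³/yr.
C = 1040/1.463e+08 = 7.111e-06 kg/m³ = 0.007111 mg/L = 7.111 µg/L.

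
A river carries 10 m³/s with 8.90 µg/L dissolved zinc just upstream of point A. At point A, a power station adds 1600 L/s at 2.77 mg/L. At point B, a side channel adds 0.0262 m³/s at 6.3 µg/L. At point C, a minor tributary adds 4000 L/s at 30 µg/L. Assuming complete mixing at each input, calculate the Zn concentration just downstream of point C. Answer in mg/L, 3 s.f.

0.297 mg/L

8.90 µg/L = 0.0089 mg/L.
1600 L/s = 1.6 m³/s.
After input A: C = (10·0.0089 + 1.6·2.77) / 11.6 = 0.3897 mg/L.
6.3 µg/L = 0.0063 mg/L.
After input B: C = (11.6·0.3897 + 0.0262·0.0063) / 11.63 = 0.3889 mg/L.
4000 L/s = 4 m³/s.
30 µg/L = 0.03 mg/L.
After input C: C = (11.63·0.3889 + 4·0.03) / 15.63 = 0.297 mg/L.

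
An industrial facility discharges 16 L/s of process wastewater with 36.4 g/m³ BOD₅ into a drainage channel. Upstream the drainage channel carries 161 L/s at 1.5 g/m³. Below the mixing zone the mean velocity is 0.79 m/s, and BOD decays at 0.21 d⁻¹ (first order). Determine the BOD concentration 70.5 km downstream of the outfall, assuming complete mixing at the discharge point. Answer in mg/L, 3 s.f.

16 L/s = 0.016 m³/s.
161 L/s = 0.161 m³/s.
After complete mixing, C₀ = (0.016·36.4 + 0.161·1.5) / 0.177 = 4.655 mg/L.
Travel time t = 7.05e+04 m / 0.79 m/s = 8.924e+04 s = 1.033 d.
C = 4.655·exp(−0.21·1.033) = 4.655·0.805 = 3.747 mg/L.

3.75 mg/L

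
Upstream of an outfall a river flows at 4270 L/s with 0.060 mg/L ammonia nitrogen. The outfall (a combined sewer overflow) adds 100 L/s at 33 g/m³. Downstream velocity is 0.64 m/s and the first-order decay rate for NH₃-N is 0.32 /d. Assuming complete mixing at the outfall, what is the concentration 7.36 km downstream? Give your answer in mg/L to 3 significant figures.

100 L/s = 0.1 m³/s.
4270 L/s = 4.27 m³/s.
After complete mixing, C₀ = (0.1·33 + 4.27·0.06) / 4.37 = 0.8138 mg/L.
Travel time t = 7360 m / 0.64 m/s = 1.15e+04 s = 0.1331 d.
C = 0.8138·exp(−0.32·0.1331) = 0.8138·0.9583 = 0.7798 mg/L.

0.780 mg/L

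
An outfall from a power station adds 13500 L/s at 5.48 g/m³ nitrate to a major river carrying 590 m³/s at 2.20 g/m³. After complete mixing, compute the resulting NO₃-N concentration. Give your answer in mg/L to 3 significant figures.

2.27 mg/L

13500 L/s = 13.5 m³/s.
Flow-weighted mixing gives C = (13.5·5.48 + 590·2.2) / (13.5 + 590) = 1372/603.5 = 2.273 mg/L.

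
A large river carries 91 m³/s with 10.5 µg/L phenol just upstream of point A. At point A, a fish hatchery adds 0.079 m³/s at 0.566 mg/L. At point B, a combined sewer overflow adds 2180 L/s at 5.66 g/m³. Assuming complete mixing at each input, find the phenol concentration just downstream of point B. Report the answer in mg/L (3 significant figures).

0.143 mg/L

10.5 µg/L = 0.0105 mg/L.
After input A: C = (91·0.0105 + 0.079·0.566) / 91.08 = 0.01098 mg/L.
2180 L/s = 2.18 m³/s.
After input B: C = (91.08·0.01098 + 2.18·5.66) / 93.26 = 0.143 mg/L.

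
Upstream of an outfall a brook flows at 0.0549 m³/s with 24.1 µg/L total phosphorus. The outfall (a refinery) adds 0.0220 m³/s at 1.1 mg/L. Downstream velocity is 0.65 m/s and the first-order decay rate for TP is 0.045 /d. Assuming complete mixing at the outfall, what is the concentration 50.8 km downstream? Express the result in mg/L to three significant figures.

24.1 µg/L = 0.0241 mg/L.
After complete mixing, C₀ = (0.022·1.1 + 0.0549·0.0241) / 0.0769 = 0.3319 mg/L.
Travel time t = 5.08e+04 m / 0.65 m/s = 7.815e+04 s = 0.9046 d.
C = 0.3319·exp(−0.045·0.9046) = 0.3319·0.9601 = 0.3187 mg/L.

0.319 mg/L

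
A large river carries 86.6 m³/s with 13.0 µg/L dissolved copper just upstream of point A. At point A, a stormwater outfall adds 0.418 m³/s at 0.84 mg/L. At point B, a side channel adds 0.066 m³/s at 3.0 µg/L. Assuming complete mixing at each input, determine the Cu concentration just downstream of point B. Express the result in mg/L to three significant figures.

13.0 µg/L = 0.013 mg/L.
After input A: C = (86.6·0.013 + 0.418·0.84) / 87.02 = 0.01697 mg/L.
3.0 µg/L = 0.003 mg/L.
After input B: C = (87.02·0.01697 + 0.066·0.003) / 87.08 = 0.01696 mg/L.

0.0170 mg/L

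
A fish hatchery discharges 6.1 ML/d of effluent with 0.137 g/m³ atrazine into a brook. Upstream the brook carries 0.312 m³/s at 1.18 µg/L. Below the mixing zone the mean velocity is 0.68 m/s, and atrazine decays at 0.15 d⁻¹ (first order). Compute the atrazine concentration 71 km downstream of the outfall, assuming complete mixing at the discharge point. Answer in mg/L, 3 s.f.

6.1 ML/d = 0.0706 m³/s.
1.18 µg/L = 0.00118 mg/L.
After complete mixing, C₀ = (0.0706·0.137 + 0.312·0.00118) / 0.3826 = 0.02624 mg/L.
Travel time t = 7.1e+04 m / 0.68 m/s = 1.044e+05 s = 1.208 d.
C = 0.02624·exp(−0.15·1.208) = 0.02624·0.8342 = 0.02189 mg/L.

0.0219 mg/L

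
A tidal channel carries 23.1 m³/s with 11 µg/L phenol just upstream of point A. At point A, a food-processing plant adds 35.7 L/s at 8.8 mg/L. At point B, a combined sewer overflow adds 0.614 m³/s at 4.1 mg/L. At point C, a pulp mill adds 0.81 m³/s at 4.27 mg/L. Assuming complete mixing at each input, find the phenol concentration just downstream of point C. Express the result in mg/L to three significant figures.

11 µg/L = 0.011 mg/L.
35.7 L/s = 0.0357 m³/s.
After input A: C = (23.1·0.011 + 0.0357·8.8) / 23.14 = 0.02456 mg/L.
After input B: C = (23.14·0.02456 + 0.614·4.1) / 23.75 = 0.1299 mg/L.
After input C: C = (23.75·0.1299 + 0.81·4.27) / 24.56 = 0.2665 mg/L.

0.266 mg/L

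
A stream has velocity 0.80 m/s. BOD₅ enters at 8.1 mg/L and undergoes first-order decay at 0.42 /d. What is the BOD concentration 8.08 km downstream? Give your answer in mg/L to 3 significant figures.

7.71 mg/L

Travel time t = 8.08 km / 0.80 m/s = 8080/0.80 = 1.01e+04 s = 0.1169 d.
First-order decay: C = 8.1·exp(−0.42·0.1169) = 8.1·0.9521 = 7.712 mg/L.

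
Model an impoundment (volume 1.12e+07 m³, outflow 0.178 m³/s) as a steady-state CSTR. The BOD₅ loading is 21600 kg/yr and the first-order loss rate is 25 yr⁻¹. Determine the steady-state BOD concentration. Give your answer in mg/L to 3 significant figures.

0.0756 mg/L

Outflow Q = 0.178 m³/s × 3.156e+07 s/yr = 5.617e+06 m³/yr.
Steady-state CSTR mass balance: W = Q·C + k·V·C, so C = W/(Q + kV).
Q + kV = 5.617e+06 + 25·1.12e+07 = 2.856e+08 m³/yr.
C = 21600/2.856e+08 = 7.563e-05 kg/m³ = 0.07563 mg/L.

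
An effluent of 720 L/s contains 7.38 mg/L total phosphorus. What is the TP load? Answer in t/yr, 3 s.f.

168 t/yr

720 L/s = 0.72 m³/s.
Mass flux = Q·C = 0.72 m³/s × 7.38 g/m³ = 5.314 g/s.
= 5.314 g/s × 31.56 = 167.7 t/yr.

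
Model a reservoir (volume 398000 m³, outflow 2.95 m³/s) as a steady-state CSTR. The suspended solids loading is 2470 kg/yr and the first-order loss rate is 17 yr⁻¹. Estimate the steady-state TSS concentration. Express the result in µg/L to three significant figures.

24.7 µg/L

Outflow Q = 2.95 m³/s × 3.156e+07 s/yr = 9.309e+07 m³/yr.
Steady-state CSTR mass balance: W = Q·C + k·V·C, so C = W/(Q + kV).
Q + kV = 9.309e+07 + 17·398000 = 9.986e+07 m³/yr.
C = 2470/9.986e+07 = 2.473e-05 kg/m³ = 0.02473 mg/L = 24.73 µg/L.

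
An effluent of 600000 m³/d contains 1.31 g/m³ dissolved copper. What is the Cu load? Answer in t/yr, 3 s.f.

287 t/yr

600000 m³/d = 6.944 m³/s.
Mass flux = Q·C = 6.944 m³/s × 1.31 g/m³ = 9.097 g/s.
= 9.097 g/s × 31.56 = 287.1 t/yr.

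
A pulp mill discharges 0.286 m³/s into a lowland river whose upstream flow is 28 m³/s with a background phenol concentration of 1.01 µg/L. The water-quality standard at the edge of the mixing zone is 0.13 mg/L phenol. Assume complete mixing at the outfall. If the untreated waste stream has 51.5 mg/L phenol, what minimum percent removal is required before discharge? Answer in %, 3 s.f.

1.01 µg/L = 0.00101 mg/L.
Mass balance: 0.13·28.29 = 0.286·Cₑ + 28·0.00101.
Cₑ = (3.677 − 0.02828) / 0.286 = 12.76 mg/L.
Required removal = 1 − 12.76/51.5 = 75.23 %.

75.2 %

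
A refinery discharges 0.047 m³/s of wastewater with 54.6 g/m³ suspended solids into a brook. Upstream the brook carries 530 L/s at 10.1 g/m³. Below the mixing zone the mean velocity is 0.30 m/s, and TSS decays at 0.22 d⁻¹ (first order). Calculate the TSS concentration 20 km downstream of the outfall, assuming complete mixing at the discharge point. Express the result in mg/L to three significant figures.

11.6 mg/L

530 L/s = 0.53 m³/s.
After complete mixing, C₀ = (0.047·54.6 + 0.53·10.1) / 0.577 = 13.72 mg/L.
Travel time t = 2e+04 m / 0.30 m/s = 6.667e+04 s = 0.7716 d.
C = 13.72·exp(−0.22·0.7716) = 13.72·0.8439 = 11.58 mg/L.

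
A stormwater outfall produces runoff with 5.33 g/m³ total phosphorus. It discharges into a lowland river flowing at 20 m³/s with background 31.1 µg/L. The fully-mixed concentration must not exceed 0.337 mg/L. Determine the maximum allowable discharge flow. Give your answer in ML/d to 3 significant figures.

106 ML/d

31.1 µg/L = 0.0311 mg/L.
Mass balance at complete mixing: C_std·(Q_w + Q_r) = Q_w·C_e + Q_r·C_b.
Rearranging, Q_w = Q_r·(C_std − C_b)/(C_e − C_std) = 20·(0.337 − 0.0311) / (5.33 − 0.337) = 1.225 m³/s.
= 105.9 ML/d.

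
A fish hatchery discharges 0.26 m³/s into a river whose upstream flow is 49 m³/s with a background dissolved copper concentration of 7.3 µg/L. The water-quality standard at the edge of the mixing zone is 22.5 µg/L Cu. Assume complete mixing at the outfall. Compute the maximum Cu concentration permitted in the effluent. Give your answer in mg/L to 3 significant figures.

2.89 mg/L

7.3 µg/L = 0.0073 mg/L.
22.5 µg/L = 0.0225 mg/L.
Mass balance: 0.0225·49.26 = 0.26·Cₑ + 49·0.0073.
Cₑ = (1.108 − 0.3577) / 0.26 = 2.887 mg/L.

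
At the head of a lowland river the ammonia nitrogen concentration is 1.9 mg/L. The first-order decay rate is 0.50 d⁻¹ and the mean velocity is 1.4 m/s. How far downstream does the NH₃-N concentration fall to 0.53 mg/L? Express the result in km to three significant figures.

309 km

From C = C₀·e^(−kt), t = ln(C₀/C)/k = ln(1.9/0.53)/0.50 = 1.277/0.50 = 2.553 d.
Distance = v·t = 1.4 m/s × 2.206e+05 s = 3.089e+05 m = 308.9 km.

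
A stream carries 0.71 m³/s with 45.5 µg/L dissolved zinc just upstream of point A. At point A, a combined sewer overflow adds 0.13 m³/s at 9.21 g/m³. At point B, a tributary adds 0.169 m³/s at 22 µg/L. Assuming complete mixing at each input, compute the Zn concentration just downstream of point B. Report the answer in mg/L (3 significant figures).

45.5 µg/L = 0.0455 mg/L.
After input A: C = (0.71·0.0455 + 0.13·9.21) / 0.84 = 1.464 mg/L.
22 µg/L = 0.022 mg/L.
After input B: C = (0.84·1.464 + 0.169·0.022) / 1.009 = 1.222 mg/L.

1.22 mg/L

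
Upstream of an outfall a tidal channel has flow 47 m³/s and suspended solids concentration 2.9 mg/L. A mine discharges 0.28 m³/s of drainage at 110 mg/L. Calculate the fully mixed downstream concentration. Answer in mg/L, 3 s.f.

3.53 mg/L

By mass balance at complete mixing, C = (0.28·110 + 47·2.9) / (0.28 + 47) = 167.1/47.28 = 3.534 mg/L.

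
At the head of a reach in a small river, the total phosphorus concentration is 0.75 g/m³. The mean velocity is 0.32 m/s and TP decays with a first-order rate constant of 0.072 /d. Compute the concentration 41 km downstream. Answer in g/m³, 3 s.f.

Travel time t = 41 km / 0.32 m/s = 4.1e+04/0.32 = 1.281e+05 s = 1.483 d.
First-order decay: C = 0.75·exp(−0.072·1.483) = 0.75·0.8987 = 0.674 g/m³.

0.674 g/m³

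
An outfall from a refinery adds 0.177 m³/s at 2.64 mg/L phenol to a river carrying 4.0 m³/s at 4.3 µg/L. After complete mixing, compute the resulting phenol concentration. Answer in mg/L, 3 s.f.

0.116 mg/L

4.3 µg/L = 0.0043 mg/L.
By mass balance at complete mixing, C = (0.177·2.64 + 4·0.0043) / (0.177 + 4) = 0.4845/4.177 = 0.116 mg/L.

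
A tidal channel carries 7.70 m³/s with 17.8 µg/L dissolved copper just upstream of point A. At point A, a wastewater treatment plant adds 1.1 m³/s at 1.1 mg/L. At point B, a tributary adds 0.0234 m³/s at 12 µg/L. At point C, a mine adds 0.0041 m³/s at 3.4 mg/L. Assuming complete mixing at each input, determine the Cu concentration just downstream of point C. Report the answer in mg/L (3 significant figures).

17.8 µg/L = 0.0178 mg/L.
After input A: C = (7.7·0.0178 + 1.1·1.1) / 8.8 = 0.1531 mg/L.
12 µg/L = 0.012 mg/L.
After input B: C = (8.8·0.1531 + 0.0234·0.012) / 8.823 = 0.1527 mg/L.
After input C: C = (8.823·0.1527 + 0.0041·3.4) / 8.828 = 0.1542 mg/L.

0.154 mg/L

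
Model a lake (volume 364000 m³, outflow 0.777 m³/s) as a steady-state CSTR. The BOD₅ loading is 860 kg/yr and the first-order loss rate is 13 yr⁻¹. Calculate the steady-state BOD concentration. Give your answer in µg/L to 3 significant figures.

Outflow Q = 0.777 m³/s × 3.156e+07 s/yr = 2.452e+07 m³/yr.
Steady-state CSTR mass balance: W = Q·C + k·V·C, so C = W/(Q + kV).
Q + kV = 2.452e+07 + 13·364000 = 2.925e+07 m³/yr.
C = 860/2.925e+07 = 2.94e-05 kg/m³ = 0.0294 mg/L = 29.4 µg/L.

29.4 µg/L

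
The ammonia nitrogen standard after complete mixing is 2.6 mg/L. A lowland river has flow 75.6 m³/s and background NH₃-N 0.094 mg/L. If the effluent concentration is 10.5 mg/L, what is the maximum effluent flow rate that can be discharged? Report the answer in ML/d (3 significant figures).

Mass balance at complete mixing: C_std·(Q_w + Q_r) = Q_w·C_e + Q_r·C_b.
Rearranging, Q_w = Q_r·(C_std − C_b)/(C_e − C_std) = 75.6·(2.6 − 0.094) / (10.5 − 2.6) = 23.98 m³/s.
= 2072 ML/d.

2070 ML/d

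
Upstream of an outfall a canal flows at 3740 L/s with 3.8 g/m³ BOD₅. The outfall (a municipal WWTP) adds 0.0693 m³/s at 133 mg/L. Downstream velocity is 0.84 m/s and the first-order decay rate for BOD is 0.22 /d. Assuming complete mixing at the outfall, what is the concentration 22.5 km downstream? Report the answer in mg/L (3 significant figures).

5.74 mg/L

3740 L/s = 3.74 m³/s.
After complete mixing, C₀ = (0.0693·133 + 3.74·3.8) / 3.809 = 6.15 mg/L.
Travel time t = 2.25e+04 m / 0.84 m/s = 2.679e+04 s = 0.31 d.
C = 6.15·exp(−0.22·0.31) = 6.15·0.9341 = 5.745 mg/L.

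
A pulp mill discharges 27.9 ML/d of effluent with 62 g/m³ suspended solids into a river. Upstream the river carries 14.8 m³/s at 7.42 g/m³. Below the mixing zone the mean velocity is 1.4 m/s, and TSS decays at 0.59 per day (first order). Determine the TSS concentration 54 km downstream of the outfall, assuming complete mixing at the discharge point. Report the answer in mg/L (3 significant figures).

6.60 mg/L

27.9 ML/d = 0.3229 m³/s.
After complete mixing, C₀ = (0.3229·62 + 14.8·7.42) / 15.12 = 8.585 mg/L.
Travel time t = 5.4e+04 m / 1.4 m/s = 3.857e+04 s = 0.4464 d.
C = 8.585·exp(−0.59·0.4464) = 8.585·0.7684 = 6.597 mg/L.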